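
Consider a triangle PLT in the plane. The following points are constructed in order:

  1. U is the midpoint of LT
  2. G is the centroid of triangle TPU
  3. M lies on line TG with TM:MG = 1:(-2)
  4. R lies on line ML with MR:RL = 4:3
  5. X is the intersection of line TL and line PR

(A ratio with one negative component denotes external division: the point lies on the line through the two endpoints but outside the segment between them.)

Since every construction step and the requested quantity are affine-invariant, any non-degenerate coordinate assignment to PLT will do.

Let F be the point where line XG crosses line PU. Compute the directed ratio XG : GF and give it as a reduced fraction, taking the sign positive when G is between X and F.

XG:GF = -5/8

Assign P = (0, 0), L = (1, 0), T = (0, 1) — the answer is frame-independent, so this choice is without loss of generality.
1. U is the midpoint of LT ⇒ U = (1/2, 1/2)
2. G is the centroid of triangle TPU ⇒ G = (1/6, 1/2)
3. M lies on line TG with TM:MG = 1:(-2) ⇒ M = (-1/6, 3/2)
4. R lies on line ML with MR:RL = 4:3 ⇒ R = (1/2, 9/14)
5. X is the intersection of line TL and line PR ⇒ X = (7/16, 9/16)
line XG meets PU at F = (3/5, 3/5)
G = X + t·(F−X) with t = -5/3, so XG:GF = -5/3:8/3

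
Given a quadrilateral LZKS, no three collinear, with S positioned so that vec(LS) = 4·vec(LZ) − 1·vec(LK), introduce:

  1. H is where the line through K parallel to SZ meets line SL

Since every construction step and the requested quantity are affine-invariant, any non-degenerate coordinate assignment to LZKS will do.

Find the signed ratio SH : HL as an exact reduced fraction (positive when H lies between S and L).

SH:HL = -2/3

Set L = (0, 0), Z = (1, 0), K = (0, 1), S = (4, -1); any affine frame gives the same invariant.
1. H is where the line through K parallel to SZ meets line SL ⇒ H = (12, -3)
H = S + t·(L−S) with t = -2, so SH:HL = t:(1−t) = -2:3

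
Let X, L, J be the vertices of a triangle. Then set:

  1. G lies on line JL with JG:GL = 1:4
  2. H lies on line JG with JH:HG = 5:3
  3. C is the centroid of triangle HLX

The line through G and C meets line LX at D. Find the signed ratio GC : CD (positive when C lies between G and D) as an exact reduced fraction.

GC:CD = 61/35

Work in coordinates with X = (0, 0), L = (1, 0), J = (0, 1).
1. G lies on line JL with JG:GL = 1:4 ⇒ G = (1/5, 4/5)
2. H lies on line JG with JH:HG = 5:3 ⇒ H = (1/8, 7/8)
3. C is the centroid of triangle HLX ⇒ C = (3/8, 7/24)
line GC meets LX at D = (29/61, 0)
C = G + t·(D−G) with t = 61/96, so GC:CD = 61/96:35/96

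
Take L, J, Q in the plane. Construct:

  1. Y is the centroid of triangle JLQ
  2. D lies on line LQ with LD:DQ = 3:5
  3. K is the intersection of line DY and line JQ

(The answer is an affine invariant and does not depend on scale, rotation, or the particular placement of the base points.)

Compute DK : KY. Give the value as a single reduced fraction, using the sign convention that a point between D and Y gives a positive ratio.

Set L = (0, 0), J = (1, 0), Q = (0, 1); any affine frame gives the same invariant.
1. Y is the centroid of triangle JLQ ⇒ Y = (1/3, 1/3)
2. D lies on line LQ with LD:DQ = 3:5 ⇒ D = (0, 3/8)
3. K is the intersection of line DY and line JQ ⇒ K = (5/7, 2/7)
K = D + t·(Y−D) with t = 15/7, so DK:KY = t:(1−t) = 15/7:-8/7

DK:KY = -15/8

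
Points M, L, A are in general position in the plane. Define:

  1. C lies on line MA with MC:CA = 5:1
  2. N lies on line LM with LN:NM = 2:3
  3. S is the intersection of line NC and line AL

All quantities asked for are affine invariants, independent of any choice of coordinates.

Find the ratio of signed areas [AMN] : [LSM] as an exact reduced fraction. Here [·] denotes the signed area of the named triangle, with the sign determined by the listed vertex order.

[AMN]:[LSM] = 21/50

Choose coordinates M = (0, 0), L = (1, 0), A = (0, 1).
1. C lies on line MA with MC:CA = 5:1 ⇒ C = (0, 5/6)
2. N lies on line LM with LN:NM = 2:3 ⇒ N = (3/5, 0)
3. S is the intersection of line NC and line AL ⇒ S = (-3/7, 10/7)
2·[AMN] = 3/5, 2·[LSM] = 10/7
[AMN]:[LSM] = 3/5:10/7 = 21/50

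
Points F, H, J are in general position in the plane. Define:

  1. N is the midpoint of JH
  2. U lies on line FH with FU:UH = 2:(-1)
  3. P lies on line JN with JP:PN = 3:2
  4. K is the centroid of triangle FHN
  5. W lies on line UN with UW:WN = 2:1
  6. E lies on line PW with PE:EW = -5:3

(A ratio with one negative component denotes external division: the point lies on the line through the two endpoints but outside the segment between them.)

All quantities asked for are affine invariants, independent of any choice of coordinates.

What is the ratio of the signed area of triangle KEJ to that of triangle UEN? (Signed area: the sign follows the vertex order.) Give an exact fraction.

Assign F = (0, 0), H = (1, 0), J = (0, 1) — the answer is frame-independent, so this choice is without loss of generality.
1. N is the midpoint of JH ⇒ N = (1/2, 1/2)
2. U lies on line FH with FU:UH = 2:(-1) ⇒ U = (2, 0)
3. P lies on line JN with JP:PN = 3:2 ⇒ P = (3/10, 7/10)
4. K is the centroid of triangle FHN ⇒ K = (1/2, 1/6)
5. W lies on line UN with UW:WN = 2:1 ⇒ W = (1, 1/3)
6. E lies on line PW with PE:EW = -5:3 ⇒ E = (41/20, -13/60)
2·[KEJ] = 11/10, 2·[UEN] = -3/10
[KEJ]:[UEN] = 11/10:-3/10 = -11/3

[KEJ]:[UEN] = -11/3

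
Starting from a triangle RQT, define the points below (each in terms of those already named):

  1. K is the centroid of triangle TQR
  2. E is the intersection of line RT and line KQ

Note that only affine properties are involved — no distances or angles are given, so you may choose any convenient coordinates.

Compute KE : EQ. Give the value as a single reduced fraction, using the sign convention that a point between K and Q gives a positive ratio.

Work in coordinates with R = (0, 0), Q = (1, 0), T = (0, 1).
1. K is the centroid of triangle TQR ⇒ K = (1/3, 1/3)
2. E is the intersection of line RT and line KQ ⇒ E = (0, 1/2)
E = K + t·(Q−K) with t = -1/2, so KE:EQ = t:(1−t) = -1/2:3/2

KE:EQ = -1/3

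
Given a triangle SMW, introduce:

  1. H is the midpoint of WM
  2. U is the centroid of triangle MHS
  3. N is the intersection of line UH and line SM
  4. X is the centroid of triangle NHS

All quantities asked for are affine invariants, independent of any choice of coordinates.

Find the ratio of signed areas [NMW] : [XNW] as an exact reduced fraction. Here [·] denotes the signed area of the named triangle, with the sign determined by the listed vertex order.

Choose coordinates S = (0, 0), M = (1, 0), W = (0, 1).
1. H is the midpoint of WM ⇒ H = (1/2, 1/2)
2. U is the centroid of triangle MHS ⇒ U = (1/2, 1/6)
3. N is the intersection of line UH and line SM ⇒ N = (1/2, 0)
4. X is the centroid of triangle NHS ⇒ X = (1/3, 1/6)
2·[NMW] = 1/2, 2·[XNW] = 1/12
[NMW]:[XNW] = 1/2:1/12 = 6

[NMW]:[XNW] = 6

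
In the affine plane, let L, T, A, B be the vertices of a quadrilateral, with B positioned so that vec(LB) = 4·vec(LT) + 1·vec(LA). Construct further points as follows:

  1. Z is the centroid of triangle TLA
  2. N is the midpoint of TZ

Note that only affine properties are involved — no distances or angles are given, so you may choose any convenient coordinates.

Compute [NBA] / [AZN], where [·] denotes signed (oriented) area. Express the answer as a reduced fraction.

[NBA]:[AZN] = 20

Choose coordinates L = (0, 0), T = (1, 0), A = (0, 1), B = (4, 1).
1. Z is the centroid of triangle TLA ⇒ Z = (1/3, 1/3)
2. N is the midpoint of TZ ⇒ N = (2/3, 1/6)
2·[NBA] = 10/3, 2·[AZN] = 1/6
[NBA]:[AZN] = 10/3:1/6 = 20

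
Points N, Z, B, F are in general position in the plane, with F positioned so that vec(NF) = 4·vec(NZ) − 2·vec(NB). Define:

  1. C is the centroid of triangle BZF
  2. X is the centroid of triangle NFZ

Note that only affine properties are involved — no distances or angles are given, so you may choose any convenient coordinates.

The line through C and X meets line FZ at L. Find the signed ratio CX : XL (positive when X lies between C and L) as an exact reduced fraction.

Set N = (0, 0), Z = (1, 0), B = (0, 1), F = (4, -2); any affine frame gives the same invariant.
1. C is the centroid of triangle BZF ⇒ C = (5/3, -1/3)
2. X is the centroid of triangle NFZ ⇒ X = (5/3, -2/3)
line CX meets FZ at L = (5/3, -4/9)
X = C + t·(L−C) with t = 3, so CX:XL = 3:-2

CX:XL = -3/2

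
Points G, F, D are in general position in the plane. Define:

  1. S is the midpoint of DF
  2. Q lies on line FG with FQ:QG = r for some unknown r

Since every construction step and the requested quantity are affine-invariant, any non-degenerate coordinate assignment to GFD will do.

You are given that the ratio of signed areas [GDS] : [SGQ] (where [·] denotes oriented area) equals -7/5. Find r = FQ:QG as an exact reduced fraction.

Assign G = (0, 0), F = (1, 0), D = (0, 1) — the answer is frame-independent, so this choice is without loss of generality.
1. S is the midpoint of DF ⇒ S = (1/2, 1/2)
2. With FQ:QG = r, write λ = r/(r+1) so Q = F + λ·(G−F); Q is affine-linear in λ
Every point depending on Q is an affine combination of Q and λ-independent points, so each such coordinate is linear in λ; the λ² term in each signed area is a multiple of (G−F)×(G−F) = 0, so 2·[GDS] and 2·[SGQ] are each linear in λ. Evaluating at λ=0 and λ=1:
  2·[GDS] = -1/2,   2·[SGQ] = -1/2·λ + 1/2
So [GDS]:[SGQ] = (-1/2) / (-1/2·λ + 1/2). Setting this equal to -7/5:
  -1/2 = -7/5·(-1/2·λ + 1/2)  ⇒  λ = 2/7
Then r = λ/(1−λ) = (2/7)/(5/7) = 2/5. Check: with r = 2/5, Q = (5/7, 0) and [GDS]:[SGQ] = -7/5 as required.

r = 2/5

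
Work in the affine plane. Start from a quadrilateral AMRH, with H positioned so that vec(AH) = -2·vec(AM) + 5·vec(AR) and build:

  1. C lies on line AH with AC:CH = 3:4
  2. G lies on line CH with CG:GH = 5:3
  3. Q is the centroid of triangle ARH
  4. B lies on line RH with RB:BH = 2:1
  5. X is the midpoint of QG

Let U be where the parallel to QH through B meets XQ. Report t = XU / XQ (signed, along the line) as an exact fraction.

Set A = (0, 0), M = (1, 0), R = (0, 1), H = (-2, 5); any affine frame gives the same invariant.
1. C lies on line AH with AC:CH = 3:4 ⇒ C = (-6/7, 15/7)
2. G lies on line CH with CG:GH = 5:3 ⇒ G = (-11/7, 55/14)
3. Q is the centroid of triangle ARH ⇒ Q = (-2/3, 2)
4. B lies on line RH with RB:BH = 2:1 ⇒ B = (-4/3, 11/3)
5. X is the midpoint of QG ⇒ X = (-47/42, 83/28)
through B parallel to QH: direction (-4/3, 3); meets XQ at U = (20/27, -1)
U = X + t·(Q−X) with t = 37/9

t = 37/9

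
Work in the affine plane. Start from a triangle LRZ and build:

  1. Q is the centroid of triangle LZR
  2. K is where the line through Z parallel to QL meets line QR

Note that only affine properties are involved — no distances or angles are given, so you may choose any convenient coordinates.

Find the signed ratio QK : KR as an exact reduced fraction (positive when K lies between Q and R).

Work in coordinates with L = (0, 0), R = (1, 0), Z = (0, 1).
1. Q is the centroid of triangle LZR ⇒ Q = (1/3, 1/3)
2. K is where the line through Z parallel to QL meets line QR ⇒ K = (-1/3, 2/3)
K = Q + t·(R−Q) with t = -1, so QK:KR = t:(1−t) = -1:2

QK:KR = -1/2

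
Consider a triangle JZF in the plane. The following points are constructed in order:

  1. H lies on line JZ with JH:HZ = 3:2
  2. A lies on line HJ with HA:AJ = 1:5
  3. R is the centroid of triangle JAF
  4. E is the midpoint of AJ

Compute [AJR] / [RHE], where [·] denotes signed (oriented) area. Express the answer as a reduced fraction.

[AJR]:[RHE] = 10/7

Choose coordinates J = (0, 0), Z = (1, 0), F = (0, 1).
1. H lies on line JZ with JH:HZ = 3:2 ⇒ H = (3/5, 0)
2. A lies on line HJ with HA:AJ = 1:5 ⇒ A = (1/2, 0)
3. R is the centroid of triangle JAF ⇒ R = (1/6, 1/3)
4. E is the midpoint of AJ ⇒ E = (1/4, 0)
2·[AJR] = -1/6, 2·[RHE] = -7/60
[AJR]:[RHE] = -1/6:-7/60 = 10/7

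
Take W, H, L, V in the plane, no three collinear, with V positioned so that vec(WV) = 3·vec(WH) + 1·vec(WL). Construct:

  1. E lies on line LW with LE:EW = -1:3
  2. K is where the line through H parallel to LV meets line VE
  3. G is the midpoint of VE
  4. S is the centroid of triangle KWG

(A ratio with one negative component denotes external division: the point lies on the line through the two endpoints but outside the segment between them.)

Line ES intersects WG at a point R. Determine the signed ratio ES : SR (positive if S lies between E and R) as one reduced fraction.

ES:SR = -8/5

Choose coordinates W = (0, 0), H = (1, 0), L = (0, 1), V = (3, 1).
1. E lies on line LW with LE:EW = -1:3 ⇒ E = (0, 3/2)
2. K is where the line through H parallel to LV meets line VE ⇒ K = (9, 0)
3. G is the midpoint of VE ⇒ G = (3/2, 5/4)
4. S is the centroid of triangle KWG ⇒ S = (7/2, 5/12)
line ES meets WG at R = (21/16, 35/32)
S = E + t·(R−E) with t = 8/3, so ES:SR = 8/3:-5/3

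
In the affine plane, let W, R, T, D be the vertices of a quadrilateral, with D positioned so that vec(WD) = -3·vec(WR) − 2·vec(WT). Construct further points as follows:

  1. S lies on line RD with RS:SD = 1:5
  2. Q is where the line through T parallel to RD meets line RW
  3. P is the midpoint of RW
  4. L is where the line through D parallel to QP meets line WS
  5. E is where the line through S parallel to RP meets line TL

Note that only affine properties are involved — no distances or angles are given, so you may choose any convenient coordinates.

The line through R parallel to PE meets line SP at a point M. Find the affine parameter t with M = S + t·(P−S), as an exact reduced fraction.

t = 19/10

Work in coordinates with W = (0, 0), R = (1, 0), T = (0, 1), D = (-3, -2).
1. S lies on line RD with RS:SD = 1:5 ⇒ S = (1/3, -1/3)
2. Q is where the line through T parallel to RD meets line RW ⇒ Q = (-2, 0)
3. P is the midpoint of RW ⇒ P = (1/2, 0)
4. L is where the line through D parallel to QP meets line WS ⇒ L = (2, -2)
5. E is where the line through S parallel to RP meets line TL ⇒ E = (8/9, -1/3)
through R parallel to PE: direction (7/18, -1/3); meets SP at M = (13/20, 3/10)
M = S + t·(P−S) with t = 19/10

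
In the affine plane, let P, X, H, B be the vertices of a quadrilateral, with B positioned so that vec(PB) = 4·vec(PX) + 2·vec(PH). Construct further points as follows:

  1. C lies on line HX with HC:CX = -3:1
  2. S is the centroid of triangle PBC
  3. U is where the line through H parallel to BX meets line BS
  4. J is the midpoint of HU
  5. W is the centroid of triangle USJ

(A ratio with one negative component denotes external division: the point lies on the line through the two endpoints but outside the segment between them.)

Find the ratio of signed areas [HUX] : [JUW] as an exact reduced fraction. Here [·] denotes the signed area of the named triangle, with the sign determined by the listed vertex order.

Work in coordinates with P = (0, 0), X = (1, 0), H = (0, 1), B = (4, 2).
1. C lies on line HX with HC:CX = -3:1 ⇒ C = (3/2, -1/2)
2. S is the centroid of triangle PBC ⇒ S = (11/6, 1/2)
3. U is where the line through H parallel to BX meets line BS ⇒ U = (69, 47)
4. J is the midpoint of HU ⇒ J = (69/2, 24)
5. W is the centroid of triangle USJ ⇒ W = (316/9, 143/6)
2·[HUX] = -115, 2·[JUW] = -713/36
[HUX]:[JUW] = -115:-713/36 = 180/31

[HUX]:[JUW] = 180/31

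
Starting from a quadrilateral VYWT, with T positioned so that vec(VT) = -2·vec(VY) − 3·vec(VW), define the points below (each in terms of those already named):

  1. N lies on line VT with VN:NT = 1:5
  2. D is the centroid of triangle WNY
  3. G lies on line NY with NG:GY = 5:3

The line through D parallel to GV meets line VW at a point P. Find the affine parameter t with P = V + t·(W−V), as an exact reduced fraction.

t = 1/4

Work in coordinates with V = (0, 0), Y = (1, 0), W = (0, 1), T = (-2, -3).
1. N lies on line VT with VN:NT = 1:5 ⇒ N = (-1/3, -1/2)
2. D is the centroid of triangle WNY ⇒ D = (2/9, 1/6)
3. G lies on line NY with NG:GY = 5:3 ⇒ G = (1/2, -3/16)
through D parallel to GV: direction (-1/2, 3/16); meets VW at P = (0, 1/4)
P = V + t·(W−V) with t = 1/4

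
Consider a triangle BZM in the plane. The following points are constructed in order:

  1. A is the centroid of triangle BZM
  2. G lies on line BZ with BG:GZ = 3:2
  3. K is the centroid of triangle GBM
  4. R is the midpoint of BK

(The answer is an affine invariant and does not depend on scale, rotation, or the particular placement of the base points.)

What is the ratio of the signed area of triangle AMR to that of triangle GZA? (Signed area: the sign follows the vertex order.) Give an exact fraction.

[AMR]:[GZA] = 19/12

Choose coordinates B = (0, 0), Z = (1, 0), M = (0, 1).
1. A is the centroid of triangle BZM ⇒ A = (1/3, 1/3)
2. G lies on line BZ with BG:GZ = 3:2 ⇒ G = (3/5, 0)
3. K is the centroid of triangle GBM ⇒ K = (1/5, 1/3)
4. R is the midpoint of BK ⇒ R = (1/10, 1/6)
2·[AMR] = 19/90, 2·[GZA] = 2/15
[AMR]:[GZA] = 19/90:2/15 = 19/12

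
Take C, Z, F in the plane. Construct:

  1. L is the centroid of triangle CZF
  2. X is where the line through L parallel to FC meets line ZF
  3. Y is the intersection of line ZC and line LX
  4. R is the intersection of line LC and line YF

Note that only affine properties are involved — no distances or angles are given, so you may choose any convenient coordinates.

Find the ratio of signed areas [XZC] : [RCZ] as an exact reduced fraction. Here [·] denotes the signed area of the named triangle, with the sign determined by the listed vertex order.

Assign C = (0, 0), Z = (1, 0), F = (0, 1) — the answer is frame-independent, so this choice is without loss of generality.
1. L is the centroid of triangle CZF ⇒ L = (1/3, 1/3)
2. X is where the line through L parallel to FC meets line ZF ⇒ X = (1/3, 2/3)
3. Y is the intersection of line ZC and line LX ⇒ Y = (1/3, 0)
4. R is the intersection of line LC and line YF ⇒ R = (1/4, 1/4)
2·[XZC] = -2/3, 2·[RCZ] = 1/4
[XZC]:[RCZ] = -2/3:1/4 = -8/3

[XZC]:[RCZ] = -8/3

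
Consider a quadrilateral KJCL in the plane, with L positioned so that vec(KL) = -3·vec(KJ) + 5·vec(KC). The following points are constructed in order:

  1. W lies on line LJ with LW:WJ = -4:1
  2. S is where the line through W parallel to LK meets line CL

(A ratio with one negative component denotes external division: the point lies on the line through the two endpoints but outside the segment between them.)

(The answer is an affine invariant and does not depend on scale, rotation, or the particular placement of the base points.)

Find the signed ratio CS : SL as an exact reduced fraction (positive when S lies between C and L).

CS:SL = -11/20

Choose coordinates K = (0, 0), J = (1, 0), C = (0, 1), L = (-3, 5).
1. W lies on line LJ with LW:WJ = -4:1 ⇒ W = (7/3, -5/3)
2. S is where the line through W parallel to LK meets line CL ⇒ S = (11/3, -35/9)
S = C + t·(L−C) with t = -11/9, so CS:SL = t:(1−t) = -11/9:20/9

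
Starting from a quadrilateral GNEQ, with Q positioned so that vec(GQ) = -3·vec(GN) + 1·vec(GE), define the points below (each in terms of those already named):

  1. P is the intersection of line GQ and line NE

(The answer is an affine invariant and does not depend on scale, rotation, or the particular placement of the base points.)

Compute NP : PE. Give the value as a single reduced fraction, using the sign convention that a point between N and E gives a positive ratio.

Assign G = (0, 0), N = (1, 0), E = (0, 1), Q = (-3, 1) — the answer is frame-independent, so this choice is without loss of generality.
1. P is the intersection of line GQ and line NE ⇒ P = (3/2, -1/2)
P = N + t·(E−N) with t = -1/2, so NP:PE = t:(1−t) = -1/2:3/2

NP:PE = -1/3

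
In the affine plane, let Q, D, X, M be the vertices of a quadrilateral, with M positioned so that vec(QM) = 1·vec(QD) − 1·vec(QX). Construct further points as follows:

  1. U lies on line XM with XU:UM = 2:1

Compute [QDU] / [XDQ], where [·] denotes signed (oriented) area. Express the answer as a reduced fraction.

Assign Q = (0, 0), D = (1, 0), X = (0, 1), M = (1, -1) — the answer is frame-independent, so this choice is without loss of generality.
1. U lies on line XM with XU:UM = 2:1 ⇒ U = (2/3, -1/3)
2·[QDU] = -1/3, 2·[XDQ] = -1
[QDU]:[XDQ] = -1/3:-1 = 1/3

[QDU]:[XDQ] = 1/3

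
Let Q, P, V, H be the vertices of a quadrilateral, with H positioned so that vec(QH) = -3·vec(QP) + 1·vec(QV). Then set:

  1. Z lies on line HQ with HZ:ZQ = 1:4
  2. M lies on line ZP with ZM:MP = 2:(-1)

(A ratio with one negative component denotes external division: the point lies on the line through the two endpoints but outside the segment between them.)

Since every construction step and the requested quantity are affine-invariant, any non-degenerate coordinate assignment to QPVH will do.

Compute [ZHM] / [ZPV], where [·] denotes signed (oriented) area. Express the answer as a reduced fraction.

Assign Q = (0, 0), P = (1, 0), V = (0, 1), H = (-3, 1) — the answer is frame-independent, so this choice is without loss of generality.
1. Z lies on line HQ with HZ:ZQ = 1:4 ⇒ Z = (-12/5, 4/5)
2. M lies on line ZP with ZM:MP = 2:(-1) ⇒ M = (22/5, -4/5)
2·[ZHM] = -2/5, 2·[ZPV] = 13/5
[ZHM]:[ZPV] = -2/5:13/5 = -2/13

[ZHM]:[ZPV] = -2/13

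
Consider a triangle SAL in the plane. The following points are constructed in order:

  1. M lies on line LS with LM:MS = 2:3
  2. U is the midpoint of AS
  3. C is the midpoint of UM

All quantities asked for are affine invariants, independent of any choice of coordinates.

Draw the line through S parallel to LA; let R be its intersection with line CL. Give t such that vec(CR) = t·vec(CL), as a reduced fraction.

Set S = (0, 0), A = (1, 0), L = (0, 1); any affine frame gives the same invariant.
1. M lies on line LS with LM:MS = 2:3 ⇒ M = (0, 3/5)
2. U is the midpoint of AS ⇒ U = (1/2, 0)
3. C is the midpoint of UM ⇒ C = (1/4, 3/10)
through S parallel to LA: direction (1, -1); meets CL at R = (5/9, -5/9)
R = C + t·(L−C) with t = -11/9

t = -11/9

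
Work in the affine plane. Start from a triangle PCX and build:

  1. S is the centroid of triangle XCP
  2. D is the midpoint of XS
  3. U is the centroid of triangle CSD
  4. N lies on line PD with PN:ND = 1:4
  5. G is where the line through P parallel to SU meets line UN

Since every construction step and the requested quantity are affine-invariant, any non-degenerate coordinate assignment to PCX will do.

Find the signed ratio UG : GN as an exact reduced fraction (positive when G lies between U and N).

UG:GN = -5/2

Set P = (0, 0), C = (1, 0), X = (0, 1); any affine frame gives the same invariant.
1. S is the centroid of triangle XCP ⇒ S = (1/3, 1/3)
2. D is the midpoint of XS ⇒ D = (1/6, 2/3)
3. U is the centroid of triangle CSD ⇒ U = (1/2, 1/3)
4. N lies on line PD with PN:ND = 1:4 ⇒ N = (1/30, 2/15)
5. G is where the line through P parallel to SU meets line UN ⇒ G = (-5/18, 0)
G = U + t·(N−U) with t = 5/3, so UG:GN = t:(1−t) = 5/3:-2/3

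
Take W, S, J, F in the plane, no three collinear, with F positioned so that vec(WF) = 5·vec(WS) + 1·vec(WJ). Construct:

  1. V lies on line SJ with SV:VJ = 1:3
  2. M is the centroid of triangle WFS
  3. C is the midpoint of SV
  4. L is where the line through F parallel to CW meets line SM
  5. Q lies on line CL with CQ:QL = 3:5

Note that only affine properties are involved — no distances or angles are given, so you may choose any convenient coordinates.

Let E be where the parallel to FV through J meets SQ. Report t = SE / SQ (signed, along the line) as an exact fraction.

Set W = (0, 0), S = (1, 0), J = (0, 1), F = (5, 1); any affine frame gives the same invariant.
1. V lies on line SJ with SV:VJ = 1:3 ⇒ V = (3/4, 1/4)
2. M is the centroid of triangle WFS ⇒ M = (2, 1/3)
3. C is the midpoint of SV ⇒ C = (7/8, 1/8)
4. L is where the line through F parallel to CW meets line SM ⇒ L = (13/4, 3/4)
5. Q lies on line CL with CQ:QL = 3:5 ⇒ Q = (113/64, 23/64)
through J parallel to FV: direction (-17/4, -3/4); meets SQ at E = (306/61, 115/61)
E = S + t·(Q−S) with t = 320/61

t = 320/61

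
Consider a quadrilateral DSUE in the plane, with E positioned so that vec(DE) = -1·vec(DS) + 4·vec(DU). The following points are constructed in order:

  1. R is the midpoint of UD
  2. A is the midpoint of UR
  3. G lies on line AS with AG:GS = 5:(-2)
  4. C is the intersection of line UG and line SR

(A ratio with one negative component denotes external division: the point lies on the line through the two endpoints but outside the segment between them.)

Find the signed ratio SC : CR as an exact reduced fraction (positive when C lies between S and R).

SC:CR = -1/5

Assign D = (0, 0), S = (1, 0), U = (0, 1), E = (-1, 4) — the answer is frame-independent, so this choice is without loss of generality.
1. R is the midpoint of UD ⇒ R = (0, 1/2)
2. A is the midpoint of UR ⇒ A = (0, 3/4)
3. G lies on line AS with AG:GS = 5:(-2) ⇒ G = (5/3, -1/2)
4. C is the intersection of line UG and line SR ⇒ C = (5/4, -1/8)
C = S + t·(R−S) with t = -1/4, so SC:CR = t:(1−t) = -1/4:5/4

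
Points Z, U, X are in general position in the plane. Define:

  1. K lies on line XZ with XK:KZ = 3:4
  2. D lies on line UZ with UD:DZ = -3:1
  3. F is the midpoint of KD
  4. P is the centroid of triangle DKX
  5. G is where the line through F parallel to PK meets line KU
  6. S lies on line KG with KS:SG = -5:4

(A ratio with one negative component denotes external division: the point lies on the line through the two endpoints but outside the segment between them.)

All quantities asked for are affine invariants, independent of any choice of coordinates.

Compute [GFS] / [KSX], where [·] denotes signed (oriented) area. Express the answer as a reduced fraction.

[GFS]:[KSX] = 4/5

Choose coordinates Z = (0, 0), U = (1, 0), X = (0, 1).
1. K lies on line XZ with XK:KZ = 3:4 ⇒ K = (0, 4/7)
2. D lies on line UZ with UD:DZ = -3:1 ⇒ D = (-1/2, 0)
3. F is the midpoint of KD ⇒ F = (-1/4, 2/7)
4. P is the centroid of triangle DKX ⇒ P = (-1/6, 11/21)
5. G is where the line through F parallel to PK meets line KU ⇒ G = (1/4, 3/7)
6. S lies on line KG with KS:SG = -5:4 ⇒ S = (5/4, -1/7)
2·[GFS] = 3/7, 2·[KSX] = 15/28
[GFS]:[KSX] = 3/7:15/28 = 4/5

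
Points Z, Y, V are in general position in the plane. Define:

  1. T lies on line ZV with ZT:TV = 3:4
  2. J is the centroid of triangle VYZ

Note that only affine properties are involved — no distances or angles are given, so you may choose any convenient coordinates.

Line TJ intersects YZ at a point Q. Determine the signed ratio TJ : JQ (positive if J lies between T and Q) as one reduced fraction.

TJ:JQ = 2/7

Work in coordinates with Z = (0, 0), Y = (1, 0), V = (0, 1).
1. T lies on line ZV with ZT:TV = 3:4 ⇒ T = (0, 3/7)
2. J is the centroid of triangle VYZ ⇒ J = (1/3, 1/3)
line TJ meets YZ at Q = (3/2, 0)
J = T + t·(Q−T) with t = 2/9, so TJ:JQ = 2/9:7/9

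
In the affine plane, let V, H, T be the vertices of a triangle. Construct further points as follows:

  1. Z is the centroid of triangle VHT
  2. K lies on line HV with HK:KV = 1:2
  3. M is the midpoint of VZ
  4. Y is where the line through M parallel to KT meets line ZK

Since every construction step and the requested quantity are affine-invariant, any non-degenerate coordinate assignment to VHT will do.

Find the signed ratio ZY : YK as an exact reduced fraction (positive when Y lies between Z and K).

ZY:YK = -5/7

Choose coordinates V = (0, 0), H = (1, 0), T = (0, 1).
1. Z is the centroid of triangle VHT ⇒ Z = (1/3, 1/3)
2. K lies on line HV with HK:KV = 1:2 ⇒ K = (2/3, 0)
3. M is the midpoint of VZ ⇒ M = (1/6, 1/6)
4. Y is where the line through M parallel to KT meets line ZK ⇒ Y = (-1/2, 7/6)
Y = Z + t·(K−Z) with t = -5/2, so ZY:YK = t:(1−t) = -5/2:7/2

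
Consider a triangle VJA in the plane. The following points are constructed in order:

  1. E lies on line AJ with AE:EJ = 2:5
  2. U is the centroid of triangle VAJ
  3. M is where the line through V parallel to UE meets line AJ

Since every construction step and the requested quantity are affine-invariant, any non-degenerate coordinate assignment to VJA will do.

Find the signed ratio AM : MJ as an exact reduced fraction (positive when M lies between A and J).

AM:MJ = -1/8

Work in coordinates with V = (0, 0), J = (1, 0), A = (0, 1).
1. E lies on line AJ with AE:EJ = 2:5 ⇒ E = (2/7, 5/7)
2. U is the centroid of triangle VAJ ⇒ U = (1/3, 1/3)
3. M is where the line through V parallel to UE meets line AJ ⇒ M = (-1/7, 8/7)
M = A + t·(J−A) with t = -1/7, so AM:MJ = t:(1−t) = -1/7:8/7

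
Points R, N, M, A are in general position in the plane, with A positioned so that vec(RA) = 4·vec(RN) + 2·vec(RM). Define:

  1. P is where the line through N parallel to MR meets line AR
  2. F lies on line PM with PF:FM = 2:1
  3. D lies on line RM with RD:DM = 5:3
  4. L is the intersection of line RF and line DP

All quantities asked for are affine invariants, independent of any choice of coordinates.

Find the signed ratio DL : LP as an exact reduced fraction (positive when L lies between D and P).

DL:LP = 5/16

Set R = (0, 0), N = (1, 0), M = (0, 1), A = (4, 2); any affine frame gives the same invariant.
1. P is where the line through N parallel to MR meets line AR ⇒ P = (1, 1/2)
2. F lies on line PM with PF:FM = 2:1 ⇒ F = (1/3, 5/6)
3. D lies on line RM with RD:DM = 5:3 ⇒ D = (0, 5/8)
4. L is the intersection of line RF and line DP ⇒ L = (5/21, 25/42)
L = D + t·(P−D) with t = 5/21, so DL:LP = t:(1−t) = 5/21:16/21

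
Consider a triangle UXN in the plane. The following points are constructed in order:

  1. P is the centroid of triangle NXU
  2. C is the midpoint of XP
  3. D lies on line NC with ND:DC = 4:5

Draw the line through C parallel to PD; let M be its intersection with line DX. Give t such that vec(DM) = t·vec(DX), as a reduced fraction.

t = 1/2

Choose coordinates U = (0, 0), X = (1, 0), N = (0, 1).
1. P is the centroid of triangle NXU ⇒ P = (1/3, 1/3)
2. C is the midpoint of XP ⇒ C = (2/3, 1/6)
3. D lies on line NC with ND:DC = 4:5 ⇒ D = (8/27, 17/27)
through C parallel to PD: direction (-1/27, 8/27); meets DX at M = (35/54, 17/54)
M = D + t·(X−D) with t = 1/2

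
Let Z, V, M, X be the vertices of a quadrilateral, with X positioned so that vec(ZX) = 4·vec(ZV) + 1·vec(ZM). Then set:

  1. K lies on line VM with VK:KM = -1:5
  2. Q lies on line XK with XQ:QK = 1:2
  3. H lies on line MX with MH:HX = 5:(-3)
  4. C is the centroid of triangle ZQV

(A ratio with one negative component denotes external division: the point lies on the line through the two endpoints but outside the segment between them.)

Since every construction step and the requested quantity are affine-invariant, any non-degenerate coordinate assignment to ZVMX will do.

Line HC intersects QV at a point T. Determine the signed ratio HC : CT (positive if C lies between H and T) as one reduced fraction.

HC:CT = -121/7

Choose coordinates Z = (0, 0), V = (1, 0), M = (0, 1), X = (4, 1).
1. K lies on line VM with VK:KM = -1:5 ⇒ K = (5/4, -1/4)
2. Q lies on line XK with XQ:QK = 1:2 ⇒ Q = (37/12, 7/12)
3. H lies on line MX with MH:HX = 5:(-3) ⇒ H = (10, 1)
4. C is the centroid of triangle ZQV ⇒ C = (49/36, 7/36)
line HC meets QV at T = (1351/726, 175/726)
C = H + t·(T−H) with t = 121/114, so HC:CT = 121/114:-7/114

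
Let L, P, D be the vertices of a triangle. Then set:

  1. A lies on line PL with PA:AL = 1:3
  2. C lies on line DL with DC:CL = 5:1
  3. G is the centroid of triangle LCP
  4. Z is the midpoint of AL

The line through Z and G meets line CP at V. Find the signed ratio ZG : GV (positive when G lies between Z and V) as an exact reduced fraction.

ZG:GV = 7/8

Choose coordinates L = (0, 0), P = (1, 0), D = (0, 1).
1. A lies on line PL with PA:AL = 1:3 ⇒ A = (3/4, 0)
2. C lies on line DL with DC:CL = 5:1 ⇒ C = (0, 1/6)
3. G is the centroid of triangle LCP ⇒ G = (1/3, 1/18)
4. Z is the midpoint of AL ⇒ Z = (3/8, 0)
line ZG meets CP at V = (2/7, 5/42)
G = Z + t·(V−Z) with t = 7/15, so ZG:GV = 7/15:8/15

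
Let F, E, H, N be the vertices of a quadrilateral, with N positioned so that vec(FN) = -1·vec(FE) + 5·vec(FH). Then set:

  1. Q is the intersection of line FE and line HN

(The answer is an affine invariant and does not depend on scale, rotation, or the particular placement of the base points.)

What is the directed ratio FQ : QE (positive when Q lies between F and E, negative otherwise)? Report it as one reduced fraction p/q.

Choose coordinates F = (0, 0), E = (1, 0), H = (0, 1), N = (-1, 5).
1. Q is the intersection of line FE and line HN ⇒ Q = (1/4, 0)
Q = F + t·(E−F) with t = 1/4, so FQ:QE = t:(1−t) = 1/4:3/4

FQ:QE = 1/3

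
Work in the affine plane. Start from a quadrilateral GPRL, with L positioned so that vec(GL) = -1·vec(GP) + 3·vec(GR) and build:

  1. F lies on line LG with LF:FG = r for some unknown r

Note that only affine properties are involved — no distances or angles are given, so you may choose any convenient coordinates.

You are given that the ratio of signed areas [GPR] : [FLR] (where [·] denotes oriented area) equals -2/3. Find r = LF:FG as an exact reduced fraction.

r = -3

Assign G = (0, 0), P = (1, 0), R = (0, 1), L = (-1, 3) — the answer is frame-independent, so this choice is without loss of generality.
1. With LF:FG = r, write λ = r/(r+1) so F = L + λ·(G−L); F is affine-linear in λ
Every point depending on F is an affine combination of F and λ-independent points, so each such coordinate is linear in λ; the λ² term in each signed area is a multiple of (G−L)×(G−L) = 0, so 2·[GPR] and 2·[FLR] are each linear in λ. Evaluating at λ=0 and λ=1:
  2·[GPR] = 1,   2·[FLR] = −λ
So [GPR]:[FLR] = (1) / (−λ). Setting this equal to -2/3:
  1 = -2/3·(−λ)  ⇒  λ = 3/2
Then r = λ/(1−λ) = (3/2)/(-1/2) = -3. Check: with r = -3, F = (1/2, -3/2) and [GPR]:[FLR] = -2/3 as required.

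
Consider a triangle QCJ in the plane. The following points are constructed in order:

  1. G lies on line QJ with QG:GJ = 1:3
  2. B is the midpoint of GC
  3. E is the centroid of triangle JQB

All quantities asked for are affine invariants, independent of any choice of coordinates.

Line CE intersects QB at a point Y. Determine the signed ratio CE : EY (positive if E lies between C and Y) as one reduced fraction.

CE:EY = -7/4

Set Q = (0, 0), C = (1, 0), J = (0, 1); any affine frame gives the same invariant.
1. G lies on line QJ with QG:GJ = 1:3 ⇒ G = (0, 1/4)
2. B is the midpoint of GC ⇒ B = (1/2, 1/8)
3. E is the centroid of triangle JQB ⇒ E = (1/6, 3/8)
line CE meets QB at Y = (9/14, 9/56)
E = C + t·(Y−C) with t = 7/3, so CE:EY = 7/3:-4/3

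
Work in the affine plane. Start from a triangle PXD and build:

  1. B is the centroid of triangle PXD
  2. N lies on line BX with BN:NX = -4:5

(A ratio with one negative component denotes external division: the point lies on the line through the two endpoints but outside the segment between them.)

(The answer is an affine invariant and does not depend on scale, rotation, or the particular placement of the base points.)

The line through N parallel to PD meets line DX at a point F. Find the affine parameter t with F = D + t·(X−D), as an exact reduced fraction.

t = -7/3

Assign P = (0, 0), X = (1, 0), D = (0, 1) — the answer is frame-independent, so this choice is without loss of generality.
1. B is the centroid of triangle PXD ⇒ B = (1/3, 1/3)
2. N lies on line BX with BN:NX = -4:5 ⇒ N = (-7/3, 5/3)
through N parallel to PD: direction (0, 1); meets DX at F = (-7/3, 10/3)
F = D + t·(X−D) with t = -7/3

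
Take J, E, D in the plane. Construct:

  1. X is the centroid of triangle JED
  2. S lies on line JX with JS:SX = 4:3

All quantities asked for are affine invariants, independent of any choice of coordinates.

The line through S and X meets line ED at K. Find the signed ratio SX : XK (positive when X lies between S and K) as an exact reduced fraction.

Work in coordinates with J = (0, 0), E = (1, 0), D = (0, 1).
1. X is the centroid of triangle JED ⇒ X = (1/3, 1/3)
2. S lies on line JX with JS:SX = 4:3 ⇒ S = (4/21, 4/21)
line SX meets ED at K = (1/2, 1/2)
X = S + t·(K−S) with t = 6/13, so SX:XK = 6/13:7/13

SX:XK = 6/7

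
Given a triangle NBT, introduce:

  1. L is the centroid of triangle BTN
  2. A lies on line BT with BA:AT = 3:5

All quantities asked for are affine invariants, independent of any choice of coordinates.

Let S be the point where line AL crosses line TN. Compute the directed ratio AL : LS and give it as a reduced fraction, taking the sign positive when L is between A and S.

Set N = (0, 0), B = (1, 0), T = (0, 1); any affine frame gives the same invariant.
1. L is the centroid of triangle BTN ⇒ L = (1/3, 1/3)
2. A lies on line BT with BA:AT = 3:5 ⇒ A = (5/8, 3/8)
line AL meets TN at S = (0, 2/7)
L = A + t·(S−A) with t = 7/15, so AL:LS = 7/15:8/15

AL:LS = 7/8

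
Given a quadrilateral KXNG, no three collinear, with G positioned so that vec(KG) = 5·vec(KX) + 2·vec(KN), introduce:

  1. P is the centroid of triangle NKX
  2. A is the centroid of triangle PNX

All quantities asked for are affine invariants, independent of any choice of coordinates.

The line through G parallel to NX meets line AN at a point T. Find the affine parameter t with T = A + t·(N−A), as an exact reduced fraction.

Set K = (0, 0), X = (1, 0), N = (0, 1), G = (5, 2); any affine frame gives the same invariant.
1. P is the centroid of triangle NKX ⇒ P = (1/3, 1/3)
2. A is the centroid of triangle PNX ⇒ A = (4/9, 4/9)
through G parallel to NX: direction (1, -1); meets AN at T = (-24, 31)
T = A + t·(N−A) with t = 55

t = 55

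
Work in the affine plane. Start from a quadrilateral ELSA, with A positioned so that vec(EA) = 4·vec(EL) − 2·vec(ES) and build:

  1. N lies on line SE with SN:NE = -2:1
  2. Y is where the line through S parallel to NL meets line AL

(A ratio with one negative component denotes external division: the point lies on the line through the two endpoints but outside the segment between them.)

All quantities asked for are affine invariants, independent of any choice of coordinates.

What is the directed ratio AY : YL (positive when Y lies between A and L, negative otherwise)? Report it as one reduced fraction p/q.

AY:YL = -7/2

Choose coordinates E = (0, 0), L = (1, 0), S = (0, 1), A = (4, -2).
1. N lies on line SE with SN:NE = -2:1 ⇒ N = (0, -1)
2. Y is where the line through S parallel to NL meets line AL ⇒ Y = (-1/5, 4/5)
Y = A + t·(L−A) with t = 7/5, so AY:YL = t:(1−t) = 7/5:-2/5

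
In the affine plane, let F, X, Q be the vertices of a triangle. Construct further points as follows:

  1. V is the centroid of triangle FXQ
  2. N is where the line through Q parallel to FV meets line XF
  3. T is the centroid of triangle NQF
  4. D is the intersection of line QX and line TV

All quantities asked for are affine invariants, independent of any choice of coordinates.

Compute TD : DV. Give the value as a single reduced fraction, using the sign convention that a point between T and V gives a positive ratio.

TD:DV = -3

Assign F = (0, 0), X = (1, 0), Q = (0, 1) — the answer is frame-independent, so this choice is without loss of generality.
1. V is the centroid of triangle FXQ ⇒ V = (1/3, 1/3)
2. N is where the line through Q parallel to FV meets line XF ⇒ N = (-1, 0)
3. T is the centroid of triangle NQF ⇒ T = (-1/3, 1/3)
4. D is the intersection of line QX and line TV ⇒ D = (2/3, 1/3)
D = T + t·(V−T) with t = 3/2, so TD:DV = t:(1−t) = 3/2:-1/2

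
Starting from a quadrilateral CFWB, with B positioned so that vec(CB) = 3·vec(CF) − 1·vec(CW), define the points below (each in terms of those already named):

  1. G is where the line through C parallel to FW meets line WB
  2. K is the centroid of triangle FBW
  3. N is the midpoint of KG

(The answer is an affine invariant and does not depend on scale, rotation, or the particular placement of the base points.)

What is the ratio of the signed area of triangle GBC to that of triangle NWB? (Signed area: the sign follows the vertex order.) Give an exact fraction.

[GBC]:[NWB] = 36

Set C = (0, 0), F = (1, 0), W = (0, 1), B = (3, -1); any affine frame gives the same invariant.
1. G is where the line through C parallel to FW meets line WB ⇒ G = (-3, 3)
2. K is the centroid of triangle FBW ⇒ K = (4/3, 0)
3. N is the midpoint of KG ⇒ N = (-5/6, 3/2)
2·[GBC] = -6, 2·[NWB] = -1/6
[GBC]:[NWB] = -6:-1/6 = 36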